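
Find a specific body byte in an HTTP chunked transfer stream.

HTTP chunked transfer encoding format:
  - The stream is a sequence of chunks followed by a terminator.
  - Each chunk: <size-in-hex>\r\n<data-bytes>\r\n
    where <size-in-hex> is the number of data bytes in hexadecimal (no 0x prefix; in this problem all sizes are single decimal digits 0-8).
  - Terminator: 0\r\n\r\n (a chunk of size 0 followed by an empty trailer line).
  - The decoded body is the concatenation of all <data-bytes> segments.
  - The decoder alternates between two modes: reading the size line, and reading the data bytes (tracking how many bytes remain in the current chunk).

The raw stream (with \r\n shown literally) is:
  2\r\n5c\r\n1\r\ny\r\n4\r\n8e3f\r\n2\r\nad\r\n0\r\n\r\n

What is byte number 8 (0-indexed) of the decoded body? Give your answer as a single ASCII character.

Answer: d

Derivation:
Chunk 1: stream[0..1]='2' size=0x2=2, data at stream[3..5]='5c' -> body[0..2], body so far='5c'
Chunk 2: stream[7..8]='1' size=0x1=1, data at stream[10..11]='y' -> body[2..3], body so far='5cy'
Chunk 3: stream[13..14]='4' size=0x4=4, data at stream[16..20]='8e3f' -> body[3..7], body so far='5cy8e3f'
Chunk 4: stream[22..23]='2' size=0x2=2, data at stream[25..27]='ad' -> body[7..9], body so far='5cy8e3fad'
Chunk 5: stream[29..30]='0' size=0 (terminator). Final body='5cy8e3fad' (9 bytes)
Body byte 8 = 'd'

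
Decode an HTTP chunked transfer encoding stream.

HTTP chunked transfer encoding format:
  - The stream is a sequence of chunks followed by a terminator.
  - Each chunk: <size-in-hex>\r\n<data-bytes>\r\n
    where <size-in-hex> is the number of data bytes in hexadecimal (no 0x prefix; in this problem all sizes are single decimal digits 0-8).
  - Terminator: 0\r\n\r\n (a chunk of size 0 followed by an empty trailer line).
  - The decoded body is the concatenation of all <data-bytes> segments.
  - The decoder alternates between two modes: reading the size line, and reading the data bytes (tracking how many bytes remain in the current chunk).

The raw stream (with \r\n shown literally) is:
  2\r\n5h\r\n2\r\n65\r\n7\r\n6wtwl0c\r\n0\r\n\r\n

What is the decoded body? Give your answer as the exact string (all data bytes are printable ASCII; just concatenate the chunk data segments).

Chunk 1: stream[0..1]='2' size=0x2=2, data at stream[3..5]='5h' -> body[0..2], body so far='5h'
Chunk 2: stream[7..8]='2' size=0x2=2, data at stream[10..12]='65' -> body[2..4], body so far='5h65'
Chunk 3: stream[14..15]='7' size=0x7=7, data at stream[17..24]='6wtwl0c' -> body[4..11], body so far='5h656wtwl0c'
Chunk 4: stream[26..27]='0' size=0 (terminator). Final body='5h656wtwl0c' (11 bytes)

Answer: 5h656wtwl0c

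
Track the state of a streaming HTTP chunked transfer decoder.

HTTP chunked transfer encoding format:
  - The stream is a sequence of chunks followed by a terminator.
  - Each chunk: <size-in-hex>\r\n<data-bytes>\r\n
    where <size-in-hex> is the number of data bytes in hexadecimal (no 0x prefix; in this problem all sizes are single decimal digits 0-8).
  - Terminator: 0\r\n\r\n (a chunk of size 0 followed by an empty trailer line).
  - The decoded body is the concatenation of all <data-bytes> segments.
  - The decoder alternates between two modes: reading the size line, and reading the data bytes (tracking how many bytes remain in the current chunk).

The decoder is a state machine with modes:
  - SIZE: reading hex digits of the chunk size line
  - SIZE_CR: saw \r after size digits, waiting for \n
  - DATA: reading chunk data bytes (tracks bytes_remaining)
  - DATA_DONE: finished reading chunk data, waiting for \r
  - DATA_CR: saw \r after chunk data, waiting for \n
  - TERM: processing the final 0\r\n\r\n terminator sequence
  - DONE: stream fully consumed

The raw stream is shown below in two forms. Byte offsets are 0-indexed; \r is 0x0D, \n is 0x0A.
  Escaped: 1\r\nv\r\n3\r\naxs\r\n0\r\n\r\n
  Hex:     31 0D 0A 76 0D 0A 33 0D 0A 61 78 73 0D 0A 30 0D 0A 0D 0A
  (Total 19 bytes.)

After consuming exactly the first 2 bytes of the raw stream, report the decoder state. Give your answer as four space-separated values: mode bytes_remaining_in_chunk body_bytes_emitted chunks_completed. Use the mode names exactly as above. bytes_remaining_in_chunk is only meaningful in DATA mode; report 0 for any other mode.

Answer: SIZE_CR 0 0 0

Derivation:
Byte 0 = '1': mode=SIZE remaining=0 emitted=0 chunks_done=0
Byte 1 = 0x0D: mode=SIZE_CR remaining=0 emitted=0 chunks_done=0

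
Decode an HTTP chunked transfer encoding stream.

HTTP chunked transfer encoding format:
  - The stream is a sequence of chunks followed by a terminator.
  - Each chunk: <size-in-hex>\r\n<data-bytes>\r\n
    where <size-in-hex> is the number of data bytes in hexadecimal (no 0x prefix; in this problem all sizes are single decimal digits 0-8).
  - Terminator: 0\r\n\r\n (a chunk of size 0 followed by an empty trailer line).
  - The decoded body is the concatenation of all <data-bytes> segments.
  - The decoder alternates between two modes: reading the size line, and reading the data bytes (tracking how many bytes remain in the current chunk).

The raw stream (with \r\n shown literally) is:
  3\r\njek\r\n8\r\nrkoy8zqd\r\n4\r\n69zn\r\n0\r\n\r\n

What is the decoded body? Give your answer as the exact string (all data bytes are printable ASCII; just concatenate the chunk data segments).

Chunk 1: stream[0..1]='3' size=0x3=3, data at stream[3..6]='jek' -> body[0..3], body so far='jek'
Chunk 2: stream[8..9]='8' size=0x8=8, data at stream[11..19]='rkoy8zqd' -> body[3..11], body so far='jekrkoy8zqd'
Chunk 3: stream[21..22]='4' size=0x4=4, data at stream[24..28]='69zn' -> body[11..15], body so far='jekrkoy8zqd69zn'
Chunk 4: stream[30..31]='0' size=0 (terminator). Final body='jekrkoy8zqd69zn' (15 bytes)

Answer: jekrkoy8zqd69zn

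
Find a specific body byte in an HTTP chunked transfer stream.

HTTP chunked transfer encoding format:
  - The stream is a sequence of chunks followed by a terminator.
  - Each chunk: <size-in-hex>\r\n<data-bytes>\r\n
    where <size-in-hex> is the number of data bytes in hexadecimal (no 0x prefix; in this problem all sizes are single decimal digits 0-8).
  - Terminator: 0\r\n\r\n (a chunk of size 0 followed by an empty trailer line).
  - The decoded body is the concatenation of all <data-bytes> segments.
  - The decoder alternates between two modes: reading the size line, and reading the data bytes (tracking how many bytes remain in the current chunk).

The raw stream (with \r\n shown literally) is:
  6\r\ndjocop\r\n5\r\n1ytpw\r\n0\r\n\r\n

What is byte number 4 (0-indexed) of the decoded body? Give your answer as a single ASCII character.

Answer: o

Derivation:
Chunk 1: stream[0..1]='6' size=0x6=6, data at stream[3..9]='djocop' -> body[0..6], body so far='djocop'
Chunk 2: stream[11..12]='5' size=0x5=5, data at stream[14..19]='1ytpw' -> body[6..11], body so far='djocop1ytpw'
Chunk 3: stream[21..22]='0' size=0 (terminator). Final body='djocop1ytpw' (11 bytes)
Body byte 4 = 'o'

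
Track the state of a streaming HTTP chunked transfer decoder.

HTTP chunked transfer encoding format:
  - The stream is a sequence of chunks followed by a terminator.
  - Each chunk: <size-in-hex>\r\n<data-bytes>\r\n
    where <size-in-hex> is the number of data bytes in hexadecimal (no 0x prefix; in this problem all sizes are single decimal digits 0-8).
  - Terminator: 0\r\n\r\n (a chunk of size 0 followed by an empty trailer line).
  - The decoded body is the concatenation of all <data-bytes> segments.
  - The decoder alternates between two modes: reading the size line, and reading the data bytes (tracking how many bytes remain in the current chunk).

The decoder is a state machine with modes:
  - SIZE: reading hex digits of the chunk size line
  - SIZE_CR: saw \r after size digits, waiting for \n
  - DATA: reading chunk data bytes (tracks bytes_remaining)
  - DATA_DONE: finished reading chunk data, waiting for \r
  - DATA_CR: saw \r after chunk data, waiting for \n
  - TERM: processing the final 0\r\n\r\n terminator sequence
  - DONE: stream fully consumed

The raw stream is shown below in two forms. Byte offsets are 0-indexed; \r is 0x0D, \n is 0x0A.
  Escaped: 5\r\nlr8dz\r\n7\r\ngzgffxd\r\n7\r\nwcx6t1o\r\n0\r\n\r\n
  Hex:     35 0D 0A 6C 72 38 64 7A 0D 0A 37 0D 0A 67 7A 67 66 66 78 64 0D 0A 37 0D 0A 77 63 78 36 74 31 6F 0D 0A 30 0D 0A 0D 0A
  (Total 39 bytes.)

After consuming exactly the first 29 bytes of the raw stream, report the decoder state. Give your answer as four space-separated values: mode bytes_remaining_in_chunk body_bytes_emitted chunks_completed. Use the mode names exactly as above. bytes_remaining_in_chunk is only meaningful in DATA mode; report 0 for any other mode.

Byte 0 = '5': mode=SIZE remaining=0 emitted=0 chunks_done=0
Byte 1 = 0x0D: mode=SIZE_CR remaining=0 emitted=0 chunks_done=0
Byte 2 = 0x0A: mode=DATA remaining=5 emitted=0 chunks_done=0
Byte 3 = 'l': mode=DATA remaining=4 emitted=1 chunks_done=0
Byte 4 = 'r': mode=DATA remaining=3 emitted=2 chunks_done=0
Byte 5 = '8': mode=DATA remaining=2 emitted=3 chunks_done=0
Byte 6 = 'd': mode=DATA remaining=1 emitted=4 chunks_done=0
Byte 7 = 'z': mode=DATA_DONE remaining=0 emitted=5 chunks_done=0
Byte 8 = 0x0D: mode=DATA_CR remaining=0 emitted=5 chunks_done=0
Byte 9 = 0x0A: mode=SIZE remaining=0 emitted=5 chunks_done=1
Byte 10 = '7': mode=SIZE remaining=0 emitted=5 chunks_done=1
Byte 11 = 0x0D: mode=SIZE_CR remaining=0 emitted=5 chunks_done=1
Byte 12 = 0x0A: mode=DATA remaining=7 emitted=5 chunks_done=1
Byte 13 = 'g': mode=DATA remaining=6 emitted=6 chunks_done=1
Byte 14 = 'z': mode=DATA remaining=5 emitted=7 chunks_done=1
Byte 15 = 'g': mode=DATA remaining=4 emitted=8 chunks_done=1
Byte 16 = 'f': mode=DATA remaining=3 emitted=9 chunks_done=1
Byte 17 = 'f': mode=DATA remaining=2 emitted=10 chunks_done=1
Byte 18 = 'x': mode=DATA remaining=1 emitted=11 chunks_done=1
Byte 19 = 'd': mode=DATA_DONE remaining=0 emitted=12 chunks_done=1
Byte 20 = 0x0D: mode=DATA_CR remaining=0 emitted=12 chunks_done=1
Byte 21 = 0x0A: mode=SIZE remaining=0 emitted=12 chunks_done=2
Byte 22 = '7': mode=SIZE remaining=0 emitted=12 chunks_done=2
Byte 23 = 0x0D: mode=SIZE_CR remaining=0 emitted=12 chunks_done=2
Byte 24 = 0x0A: mode=DATA remaining=7 emitted=12 chunks_done=2
Byte 25 = 'w': mode=DATA remaining=6 emitted=13 chunks_done=2
Byte 26 = 'c': mode=DATA remaining=5 emitted=14 chunks_done=2
Byte 27 = 'x': mode=DATA remaining=4 emitted=15 chunks_done=2
Byte 28 = '6': mode=DATA remaining=3 emitted=16 chunks_done=2

Answer: DATA 3 16 2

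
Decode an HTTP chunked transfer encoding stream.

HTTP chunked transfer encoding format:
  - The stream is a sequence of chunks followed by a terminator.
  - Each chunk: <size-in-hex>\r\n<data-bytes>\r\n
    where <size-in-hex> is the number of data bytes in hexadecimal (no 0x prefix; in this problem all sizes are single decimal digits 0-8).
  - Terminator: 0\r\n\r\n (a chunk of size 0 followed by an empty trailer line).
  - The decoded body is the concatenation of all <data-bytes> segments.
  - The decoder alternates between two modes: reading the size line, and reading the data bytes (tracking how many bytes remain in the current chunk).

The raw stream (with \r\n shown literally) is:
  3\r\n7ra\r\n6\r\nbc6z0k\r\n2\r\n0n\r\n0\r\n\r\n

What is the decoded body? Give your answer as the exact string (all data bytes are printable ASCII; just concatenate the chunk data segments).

Chunk 1: stream[0..1]='3' size=0x3=3, data at stream[3..6]='7ra' -> body[0..3], body so far='7ra'
Chunk 2: stream[8..9]='6' size=0x6=6, data at stream[11..17]='bc6z0k' -> body[3..9], body so far='7rabc6z0k'
Chunk 3: stream[19..20]='2' size=0x2=2, data at stream[22..24]='0n' -> body[9..11], body so far='7rabc6z0k0n'
Chunk 4: stream[26..27]='0' size=0 (terminator). Final body='7rabc6z0k0n' (11 bytes)

Answer: 7rabc6z0k0n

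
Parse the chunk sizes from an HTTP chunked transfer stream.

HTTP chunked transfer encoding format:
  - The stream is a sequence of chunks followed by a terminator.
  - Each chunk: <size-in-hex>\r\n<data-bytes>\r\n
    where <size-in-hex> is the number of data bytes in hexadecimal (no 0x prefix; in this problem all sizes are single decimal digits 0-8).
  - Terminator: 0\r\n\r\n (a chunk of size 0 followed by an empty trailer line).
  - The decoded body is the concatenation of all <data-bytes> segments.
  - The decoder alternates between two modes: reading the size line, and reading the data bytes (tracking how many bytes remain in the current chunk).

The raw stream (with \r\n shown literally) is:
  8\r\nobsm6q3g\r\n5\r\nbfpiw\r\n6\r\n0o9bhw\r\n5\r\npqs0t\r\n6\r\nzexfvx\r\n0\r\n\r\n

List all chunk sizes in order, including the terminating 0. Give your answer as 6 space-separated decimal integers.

Chunk 1: stream[0..1]='8' size=0x8=8, data at stream[3..11]='obsm6q3g' -> body[0..8], body so far='obsm6q3g'
Chunk 2: stream[13..14]='5' size=0x5=5, data at stream[16..21]='bfpiw' -> body[8..13], body so far='obsm6q3gbfpiw'
Chunk 3: stream[23..24]='6' size=0x6=6, data at stream[26..32]='0o9bhw' -> body[13..19], body so far='obsm6q3gbfpiw0o9bhw'
Chunk 4: stream[34..35]='5' size=0x5=5, data at stream[37..42]='pqs0t' -> body[19..24], body so far='obsm6q3gbfpiw0o9bhwpqs0t'
Chunk 5: stream[44..45]='6' size=0x6=6, data at stream[47..53]='zexfvx' -> body[24..30], body so far='obsm6q3gbfpiw0o9bhwpqs0tzexfvx'
Chunk 6: stream[55..56]='0' size=0 (terminator). Final body='obsm6q3gbfpiw0o9bhwpqs0tzexfvx' (30 bytes)

Answer: 8 5 6 5 6 0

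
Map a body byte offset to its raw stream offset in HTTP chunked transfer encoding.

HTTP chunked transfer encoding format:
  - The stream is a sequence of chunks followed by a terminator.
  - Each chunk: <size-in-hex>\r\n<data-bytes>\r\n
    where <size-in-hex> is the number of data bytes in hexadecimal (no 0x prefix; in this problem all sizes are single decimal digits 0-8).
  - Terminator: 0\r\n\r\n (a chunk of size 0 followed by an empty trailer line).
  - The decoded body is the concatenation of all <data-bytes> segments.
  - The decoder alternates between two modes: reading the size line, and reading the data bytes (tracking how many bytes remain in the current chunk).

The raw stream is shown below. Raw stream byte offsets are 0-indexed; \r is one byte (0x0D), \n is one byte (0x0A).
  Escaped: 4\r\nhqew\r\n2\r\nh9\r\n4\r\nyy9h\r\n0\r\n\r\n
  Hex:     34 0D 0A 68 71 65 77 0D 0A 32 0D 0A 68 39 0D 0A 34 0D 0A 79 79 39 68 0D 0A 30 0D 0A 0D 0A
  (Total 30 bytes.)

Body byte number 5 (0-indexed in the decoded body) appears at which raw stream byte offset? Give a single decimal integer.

Answer: 13

Derivation:
Chunk 1: stream[0..1]='4' size=0x4=4, data at stream[3..7]='hqew' -> body[0..4], body so far='hqew'
Chunk 2: stream[9..10]='2' size=0x2=2, data at stream[12..14]='h9' -> body[4..6], body so far='hqewh9'
Chunk 3: stream[16..17]='4' size=0x4=4, data at stream[19..23]='yy9h' -> body[6..10], body so far='hqewh9yy9h'
Chunk 4: stream[25..26]='0' size=0 (terminator). Final body='hqewh9yy9h' (10 bytes)
Body byte 5 at stream offset 13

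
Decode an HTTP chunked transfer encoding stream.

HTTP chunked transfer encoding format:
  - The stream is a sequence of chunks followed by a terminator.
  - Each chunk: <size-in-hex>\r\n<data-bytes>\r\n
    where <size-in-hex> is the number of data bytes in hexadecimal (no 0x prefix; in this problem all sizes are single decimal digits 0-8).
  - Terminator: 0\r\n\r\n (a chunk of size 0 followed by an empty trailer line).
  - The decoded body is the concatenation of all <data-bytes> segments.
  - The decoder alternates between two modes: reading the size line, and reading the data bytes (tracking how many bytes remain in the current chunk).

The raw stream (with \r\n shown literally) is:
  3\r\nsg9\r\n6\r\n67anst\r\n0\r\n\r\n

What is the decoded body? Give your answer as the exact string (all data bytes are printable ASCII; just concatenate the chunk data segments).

Answer: sg967anst

Derivation:
Chunk 1: stream[0..1]='3' size=0x3=3, data at stream[3..6]='sg9' -> body[0..3], body so far='sg9'
Chunk 2: stream[8..9]='6' size=0x6=6, data at stream[11..17]='67anst' -> body[3..9], body so far='sg967anst'
Chunk 3: stream[19..20]='0' size=0 (terminator). Final body='sg967anst' (9 bytes)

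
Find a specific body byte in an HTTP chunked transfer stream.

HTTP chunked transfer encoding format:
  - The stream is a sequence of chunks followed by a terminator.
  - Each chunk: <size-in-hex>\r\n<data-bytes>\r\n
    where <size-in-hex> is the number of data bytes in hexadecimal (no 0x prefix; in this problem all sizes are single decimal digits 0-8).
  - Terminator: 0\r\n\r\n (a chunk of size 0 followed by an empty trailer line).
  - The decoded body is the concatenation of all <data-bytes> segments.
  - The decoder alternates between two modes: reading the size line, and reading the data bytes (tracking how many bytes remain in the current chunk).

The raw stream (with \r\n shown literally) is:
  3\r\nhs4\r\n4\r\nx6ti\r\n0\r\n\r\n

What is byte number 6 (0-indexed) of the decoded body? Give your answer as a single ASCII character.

Answer: i

Derivation:
Chunk 1: stream[0..1]='3' size=0x3=3, data at stream[3..6]='hs4' -> body[0..3], body so far='hs4'
Chunk 2: stream[8..9]='4' size=0x4=4, data at stream[11..15]='x6ti' -> body[3..7], body so far='hs4x6ti'
Chunk 3: stream[17..18]='0' size=0 (terminator). Final body='hs4x6ti' (7 bytes)
Body byte 6 = 'i'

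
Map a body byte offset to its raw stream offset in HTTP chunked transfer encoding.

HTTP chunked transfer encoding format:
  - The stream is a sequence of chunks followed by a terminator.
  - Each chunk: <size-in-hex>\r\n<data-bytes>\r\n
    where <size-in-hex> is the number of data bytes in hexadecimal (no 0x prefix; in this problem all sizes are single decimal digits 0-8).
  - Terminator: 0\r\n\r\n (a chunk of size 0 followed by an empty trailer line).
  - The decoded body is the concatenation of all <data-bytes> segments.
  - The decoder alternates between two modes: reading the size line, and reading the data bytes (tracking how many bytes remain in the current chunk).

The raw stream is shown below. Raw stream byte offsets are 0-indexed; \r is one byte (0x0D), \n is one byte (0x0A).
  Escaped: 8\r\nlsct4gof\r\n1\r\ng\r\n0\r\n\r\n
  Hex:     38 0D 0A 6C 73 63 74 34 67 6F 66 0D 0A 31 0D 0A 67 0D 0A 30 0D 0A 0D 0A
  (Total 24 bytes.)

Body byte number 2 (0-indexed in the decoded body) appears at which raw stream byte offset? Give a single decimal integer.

Answer: 5

Derivation:
Chunk 1: stream[0..1]='8' size=0x8=8, data at stream[3..11]='lsct4gof' -> body[0..8], body so far='lsct4gof'
Chunk 2: stream[13..14]='1' size=0x1=1, data at stream[16..17]='g' -> body[8..9], body so far='lsct4gofg'
Chunk 3: stream[19..20]='0' size=0 (terminator). Final body='lsct4gofg' (9 bytes)
Body byte 2 at stream offset 5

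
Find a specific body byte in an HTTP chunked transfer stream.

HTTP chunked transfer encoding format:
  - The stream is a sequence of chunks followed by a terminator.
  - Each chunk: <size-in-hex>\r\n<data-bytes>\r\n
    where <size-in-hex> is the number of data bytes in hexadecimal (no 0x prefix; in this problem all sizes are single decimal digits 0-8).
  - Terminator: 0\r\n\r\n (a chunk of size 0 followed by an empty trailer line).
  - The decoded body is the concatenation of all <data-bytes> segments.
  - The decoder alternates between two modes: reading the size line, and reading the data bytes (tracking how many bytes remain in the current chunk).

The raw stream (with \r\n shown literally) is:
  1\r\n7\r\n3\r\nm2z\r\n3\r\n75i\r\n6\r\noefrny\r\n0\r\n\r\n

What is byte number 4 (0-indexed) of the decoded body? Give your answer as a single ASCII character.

Chunk 1: stream[0..1]='1' size=0x1=1, data at stream[3..4]='7' -> body[0..1], body so far='7'
Chunk 2: stream[6..7]='3' size=0x3=3, data at stream[9..12]='m2z' -> body[1..4], body so far='7m2z'
Chunk 3: stream[14..15]='3' size=0x3=3, data at stream[17..20]='75i' -> body[4..7], body so far='7m2z75i'
Chunk 4: stream[22..23]='6' size=0x6=6, data at stream[25..31]='oefrny' -> body[7..13], body so far='7m2z75ioefrny'
Chunk 5: stream[33..34]='0' size=0 (terminator). Final body='7m2z75ioefrny' (13 bytes)
Body byte 4 = '7'

Answer: 7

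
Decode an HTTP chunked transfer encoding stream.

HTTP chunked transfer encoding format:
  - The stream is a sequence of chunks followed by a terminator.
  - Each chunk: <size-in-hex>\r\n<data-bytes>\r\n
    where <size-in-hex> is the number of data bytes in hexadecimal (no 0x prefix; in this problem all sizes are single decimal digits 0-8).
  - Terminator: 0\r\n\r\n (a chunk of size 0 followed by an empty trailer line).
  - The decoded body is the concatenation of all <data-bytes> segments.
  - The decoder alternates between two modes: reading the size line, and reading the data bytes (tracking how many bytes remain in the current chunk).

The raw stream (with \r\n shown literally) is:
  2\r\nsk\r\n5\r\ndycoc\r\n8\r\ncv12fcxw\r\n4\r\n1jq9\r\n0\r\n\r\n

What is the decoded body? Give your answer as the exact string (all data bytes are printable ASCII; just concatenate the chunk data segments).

Answer: skdycoccv12fcxw1jq9

Derivation:
Chunk 1: stream[0..1]='2' size=0x2=2, data at stream[3..5]='sk' -> body[0..2], body so far='sk'
Chunk 2: stream[7..8]='5' size=0x5=5, data at stream[10..15]='dycoc' -> body[2..7], body so far='skdycoc'
Chunk 3: stream[17..18]='8' size=0x8=8, data at stream[20..28]='cv12fcxw' -> body[7..15], body so far='skdycoccv12fcxw'
Chunk 4: stream[30..31]='4' size=0x4=4, data at stream[33..37]='1jq9' -> body[15..19], body so far='skdycoccv12fcxw1jq9'
Chunk 5: stream[39..40]='0' size=0 (terminator). Final body='skdycoccv12fcxw1jq9' (19 bytes)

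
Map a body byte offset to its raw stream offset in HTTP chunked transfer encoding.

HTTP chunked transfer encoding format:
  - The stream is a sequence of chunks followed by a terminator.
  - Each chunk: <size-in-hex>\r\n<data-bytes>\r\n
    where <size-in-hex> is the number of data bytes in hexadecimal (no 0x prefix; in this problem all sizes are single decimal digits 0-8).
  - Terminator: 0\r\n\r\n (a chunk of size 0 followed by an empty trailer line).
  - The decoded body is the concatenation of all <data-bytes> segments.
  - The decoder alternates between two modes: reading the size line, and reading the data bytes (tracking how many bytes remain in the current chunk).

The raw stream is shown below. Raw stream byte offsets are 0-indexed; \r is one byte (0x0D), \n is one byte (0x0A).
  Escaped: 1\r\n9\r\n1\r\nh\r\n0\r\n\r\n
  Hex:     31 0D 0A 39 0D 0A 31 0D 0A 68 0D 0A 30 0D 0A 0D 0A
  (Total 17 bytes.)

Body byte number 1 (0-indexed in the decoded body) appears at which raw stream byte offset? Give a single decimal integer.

Chunk 1: stream[0..1]='1' size=0x1=1, data at stream[3..4]='9' -> body[0..1], body so far='9'
Chunk 2: stream[6..7]='1' size=0x1=1, data at stream[9..10]='h' -> body[1..2], body so far='9h'
Chunk 3: stream[12..13]='0' size=0 (terminator). Final body='9h' (2 bytes)
Body byte 1 at stream offset 9

Answer: 9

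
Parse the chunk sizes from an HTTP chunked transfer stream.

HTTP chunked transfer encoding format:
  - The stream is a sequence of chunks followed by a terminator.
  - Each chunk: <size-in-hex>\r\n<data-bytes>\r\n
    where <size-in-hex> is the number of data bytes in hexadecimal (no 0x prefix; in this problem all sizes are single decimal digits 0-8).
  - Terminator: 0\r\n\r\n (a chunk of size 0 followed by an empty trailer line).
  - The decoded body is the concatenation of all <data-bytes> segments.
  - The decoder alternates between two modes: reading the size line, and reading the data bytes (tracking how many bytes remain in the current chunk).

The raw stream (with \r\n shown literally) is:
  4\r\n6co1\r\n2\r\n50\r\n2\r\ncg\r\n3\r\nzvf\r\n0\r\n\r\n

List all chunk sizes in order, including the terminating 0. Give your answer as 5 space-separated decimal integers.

Answer: 4 2 2 3 0

Derivation:
Chunk 1: stream[0..1]='4' size=0x4=4, data at stream[3..7]='6co1' -> body[0..4], body so far='6co1'
Chunk 2: stream[9..10]='2' size=0x2=2, data at stream[12..14]='50' -> body[4..6], body so far='6co150'
Chunk 3: stream[16..17]='2' size=0x2=2, data at stream[19..21]='cg' -> body[6..8], body so far='6co150cg'
Chunk 4: stream[23..24]='3' size=0x3=3, data at stream[26..29]='zvf' -> body[8..11], body so far='6co150cgzvf'
Chunk 5: stream[31..32]='0' size=0 (terminator). Final body='6co150cgzvf' (11 bytes)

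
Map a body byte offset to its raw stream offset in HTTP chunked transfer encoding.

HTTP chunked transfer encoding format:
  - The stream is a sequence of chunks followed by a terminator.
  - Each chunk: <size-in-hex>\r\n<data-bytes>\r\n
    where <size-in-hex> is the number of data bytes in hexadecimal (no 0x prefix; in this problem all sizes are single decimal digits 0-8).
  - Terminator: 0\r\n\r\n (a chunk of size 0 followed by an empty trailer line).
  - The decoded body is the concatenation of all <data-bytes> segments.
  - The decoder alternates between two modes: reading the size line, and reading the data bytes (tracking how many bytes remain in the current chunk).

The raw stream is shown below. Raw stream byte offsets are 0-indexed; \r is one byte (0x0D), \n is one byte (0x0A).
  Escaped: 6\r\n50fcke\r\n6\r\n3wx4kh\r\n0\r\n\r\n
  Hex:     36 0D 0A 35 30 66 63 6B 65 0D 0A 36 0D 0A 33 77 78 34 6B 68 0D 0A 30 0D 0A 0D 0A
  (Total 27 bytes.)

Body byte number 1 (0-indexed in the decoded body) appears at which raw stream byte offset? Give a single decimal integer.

Chunk 1: stream[0..1]='6' size=0x6=6, data at stream[3..9]='50fcke' -> body[0..6], body so far='50fcke'
Chunk 2: stream[11..12]='6' size=0x6=6, data at stream[14..20]='3wx4kh' -> body[6..12], body so far='50fcke3wx4kh'
Chunk 3: stream[22..23]='0' size=0 (terminator). Final body='50fcke3wx4kh' (12 bytes)
Body byte 1 at stream offset 4

Answer: 4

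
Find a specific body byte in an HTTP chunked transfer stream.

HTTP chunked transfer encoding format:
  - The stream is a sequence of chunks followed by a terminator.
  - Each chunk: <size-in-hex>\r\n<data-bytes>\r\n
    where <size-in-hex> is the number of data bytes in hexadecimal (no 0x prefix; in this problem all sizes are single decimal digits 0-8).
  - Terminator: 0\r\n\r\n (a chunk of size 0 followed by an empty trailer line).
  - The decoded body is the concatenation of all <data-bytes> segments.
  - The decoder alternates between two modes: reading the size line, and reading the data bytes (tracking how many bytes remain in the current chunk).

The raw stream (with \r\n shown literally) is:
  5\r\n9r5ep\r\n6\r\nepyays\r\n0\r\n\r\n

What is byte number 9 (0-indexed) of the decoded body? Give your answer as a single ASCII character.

Chunk 1: stream[0..1]='5' size=0x5=5, data at stream[3..8]='9r5ep' -> body[0..5], body so far='9r5ep'
Chunk 2: stream[10..11]='6' size=0x6=6, data at stream[13..19]='epyays' -> body[5..11], body so far='9r5epepyays'
Chunk 3: stream[21..22]='0' size=0 (terminator). Final body='9r5epepyays' (11 bytes)
Body byte 9 = 'y'

Answer: y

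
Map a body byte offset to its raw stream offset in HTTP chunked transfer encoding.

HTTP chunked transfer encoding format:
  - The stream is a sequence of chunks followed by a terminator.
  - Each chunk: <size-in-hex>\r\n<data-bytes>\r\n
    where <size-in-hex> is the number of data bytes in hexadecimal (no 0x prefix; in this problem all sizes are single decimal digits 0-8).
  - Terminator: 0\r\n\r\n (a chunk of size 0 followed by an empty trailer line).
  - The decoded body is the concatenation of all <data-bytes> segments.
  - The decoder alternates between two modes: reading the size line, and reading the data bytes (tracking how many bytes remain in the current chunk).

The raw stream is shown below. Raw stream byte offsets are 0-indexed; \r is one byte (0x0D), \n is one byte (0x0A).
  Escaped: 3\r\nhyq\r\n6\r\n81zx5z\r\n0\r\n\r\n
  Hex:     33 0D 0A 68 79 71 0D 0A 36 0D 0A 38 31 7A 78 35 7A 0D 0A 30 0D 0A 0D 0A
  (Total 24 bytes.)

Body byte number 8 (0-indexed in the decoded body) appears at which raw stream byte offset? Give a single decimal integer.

Answer: 16

Derivation:
Chunk 1: stream[0..1]='3' size=0x3=3, data at stream[3..6]='hyq' -> body[0..3], body so far='hyq'
Chunk 2: stream[8..9]='6' size=0x6=6, data at stream[11..17]='81zx5z' -> body[3..9], body so far='hyq81zx5z'
Chunk 3: stream[19..20]='0' size=0 (terminator). Final body='hyq81zx5z' (9 bytes)
Body byte 8 at stream offset 16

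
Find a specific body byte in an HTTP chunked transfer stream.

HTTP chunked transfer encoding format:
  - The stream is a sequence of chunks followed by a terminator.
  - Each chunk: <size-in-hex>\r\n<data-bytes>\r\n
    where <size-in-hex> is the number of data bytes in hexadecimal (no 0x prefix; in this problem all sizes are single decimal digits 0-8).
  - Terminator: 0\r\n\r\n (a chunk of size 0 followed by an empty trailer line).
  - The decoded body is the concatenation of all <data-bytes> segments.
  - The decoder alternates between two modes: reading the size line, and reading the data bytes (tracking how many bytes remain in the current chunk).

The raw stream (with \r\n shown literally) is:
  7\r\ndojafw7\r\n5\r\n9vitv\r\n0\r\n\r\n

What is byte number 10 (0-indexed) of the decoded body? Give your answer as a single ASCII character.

Chunk 1: stream[0..1]='7' size=0x7=7, data at stream[3..10]='dojafw7' -> body[0..7], body so far='dojafw7'
Chunk 2: stream[12..13]='5' size=0x5=5, data at stream[15..20]='9vitv' -> body[7..12], body so far='dojafw79vitv'
Chunk 3: stream[22..23]='0' size=0 (terminator). Final body='dojafw79vitv' (12 bytes)
Body byte 10 = 't'

Answer: t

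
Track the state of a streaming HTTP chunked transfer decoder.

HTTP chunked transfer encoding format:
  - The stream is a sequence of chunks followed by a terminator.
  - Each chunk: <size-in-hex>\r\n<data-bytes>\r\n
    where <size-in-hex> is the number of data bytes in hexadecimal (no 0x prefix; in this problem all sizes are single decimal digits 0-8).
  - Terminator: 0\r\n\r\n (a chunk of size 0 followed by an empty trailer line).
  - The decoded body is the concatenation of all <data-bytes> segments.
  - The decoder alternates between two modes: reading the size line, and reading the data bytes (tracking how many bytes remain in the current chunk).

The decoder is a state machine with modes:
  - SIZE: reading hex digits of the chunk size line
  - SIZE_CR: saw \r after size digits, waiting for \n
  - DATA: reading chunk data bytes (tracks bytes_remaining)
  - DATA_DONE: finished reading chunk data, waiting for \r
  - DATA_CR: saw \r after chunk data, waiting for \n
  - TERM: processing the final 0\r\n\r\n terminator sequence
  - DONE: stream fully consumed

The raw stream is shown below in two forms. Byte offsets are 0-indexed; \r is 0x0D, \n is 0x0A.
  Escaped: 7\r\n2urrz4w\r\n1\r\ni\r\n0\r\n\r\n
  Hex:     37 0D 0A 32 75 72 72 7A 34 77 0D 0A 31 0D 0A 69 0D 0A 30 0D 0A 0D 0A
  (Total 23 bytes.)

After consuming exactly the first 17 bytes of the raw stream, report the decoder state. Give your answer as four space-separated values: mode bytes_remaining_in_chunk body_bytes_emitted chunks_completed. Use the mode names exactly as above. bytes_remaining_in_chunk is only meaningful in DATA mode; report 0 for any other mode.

Answer: DATA_CR 0 8 1

Derivation:
Byte 0 = '7': mode=SIZE remaining=0 emitted=0 chunks_done=0
Byte 1 = 0x0D: mode=SIZE_CR remaining=0 emitted=0 chunks_done=0
Byte 2 = 0x0A: mode=DATA remaining=7 emitted=0 chunks_done=0
Byte 3 = '2': mode=DATA remaining=6 emitted=1 chunks_done=0
Byte 4 = 'u': mode=DATA remaining=5 emitted=2 chunks_done=0
Byte 5 = 'r': mode=DATA remaining=4 emitted=3 chunks_done=0
Byte 6 = 'r': mode=DATA remaining=3 emitted=4 chunks_done=0
Byte 7 = 'z': mode=DATA remaining=2 emitted=5 chunks_done=0
Byte 8 = '4': mode=DATA remaining=1 emitted=6 chunks_done=0
Byte 9 = 'w': mode=DATA_DONE remaining=0 emitted=7 chunks_done=0
Byte 10 = 0x0D: mode=DATA_CR remaining=0 emitted=7 chunks_done=0
Byte 11 = 0x0A: mode=SIZE remaining=0 emitted=7 chunks_done=1
Byte 12 = '1': mode=SIZE remaining=0 emitted=7 chunks_done=1
Byte 13 = 0x0D: mode=SIZE_CR remaining=0 emitted=7 chunks_done=1
Byte 14 = 0x0A: mode=DATA remaining=1 emitted=7 chunks_done=1
Byte 15 = 'i': mode=DATA_DONE remaining=0 emitted=8 chunks_done=1
Byte 16 = 0x0D: mode=DATA_CR remaining=0 emitted=8 chunks_done=1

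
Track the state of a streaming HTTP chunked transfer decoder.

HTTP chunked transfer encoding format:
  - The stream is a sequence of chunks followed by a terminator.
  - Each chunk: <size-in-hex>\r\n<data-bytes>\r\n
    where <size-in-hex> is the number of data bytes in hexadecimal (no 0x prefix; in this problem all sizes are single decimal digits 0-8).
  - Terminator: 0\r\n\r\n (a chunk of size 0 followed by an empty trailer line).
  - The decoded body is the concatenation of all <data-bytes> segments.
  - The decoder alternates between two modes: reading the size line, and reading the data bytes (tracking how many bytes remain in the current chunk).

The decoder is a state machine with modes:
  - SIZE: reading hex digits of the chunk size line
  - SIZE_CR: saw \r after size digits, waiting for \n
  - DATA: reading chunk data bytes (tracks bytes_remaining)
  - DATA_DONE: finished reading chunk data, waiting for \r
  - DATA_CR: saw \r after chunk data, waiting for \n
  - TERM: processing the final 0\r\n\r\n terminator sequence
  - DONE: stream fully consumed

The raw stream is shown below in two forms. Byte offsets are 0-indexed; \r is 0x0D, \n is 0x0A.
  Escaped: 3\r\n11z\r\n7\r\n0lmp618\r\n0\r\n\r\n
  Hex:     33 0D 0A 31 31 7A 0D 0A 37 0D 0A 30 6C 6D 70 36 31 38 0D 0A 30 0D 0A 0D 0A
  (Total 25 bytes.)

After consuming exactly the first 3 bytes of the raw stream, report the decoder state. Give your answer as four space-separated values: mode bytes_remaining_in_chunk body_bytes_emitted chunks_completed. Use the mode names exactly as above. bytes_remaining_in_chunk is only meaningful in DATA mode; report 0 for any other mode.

Answer: DATA 3 0 0

Derivation:
Byte 0 = '3': mode=SIZE remaining=0 emitted=0 chunks_done=0
Byte 1 = 0x0D: mode=SIZE_CR remaining=0 emitted=0 chunks_done=0
Byte 2 = 0x0A: mode=DATA remaining=3 emitted=0 chunks_done=0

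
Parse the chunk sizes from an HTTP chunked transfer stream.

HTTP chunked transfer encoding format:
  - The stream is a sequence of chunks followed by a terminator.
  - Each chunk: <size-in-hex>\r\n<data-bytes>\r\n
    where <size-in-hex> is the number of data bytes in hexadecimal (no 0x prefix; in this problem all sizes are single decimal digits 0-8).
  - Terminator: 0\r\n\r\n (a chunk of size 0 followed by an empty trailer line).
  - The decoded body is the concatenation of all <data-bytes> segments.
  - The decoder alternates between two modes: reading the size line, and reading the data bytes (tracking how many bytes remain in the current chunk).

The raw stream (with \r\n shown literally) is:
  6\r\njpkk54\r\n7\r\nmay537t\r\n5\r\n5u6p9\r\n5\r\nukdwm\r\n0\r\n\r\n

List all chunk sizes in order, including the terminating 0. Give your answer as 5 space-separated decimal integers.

Answer: 6 7 5 5 0

Derivation:
Chunk 1: stream[0..1]='6' size=0x6=6, data at stream[3..9]='jpkk54' -> body[0..6], body so far='jpkk54'
Chunk 2: stream[11..12]='7' size=0x7=7, data at stream[14..21]='may537t' -> body[6..13], body so far='jpkk54may537t'
Chunk 3: stream[23..24]='5' size=0x5=5, data at stream[26..31]='5u6p9' -> body[13..18], body so far='jpkk54may537t5u6p9'
Chunk 4: stream[33..34]='5' size=0x5=5, data at stream[36..41]='ukdwm' -> body[18..23], body so far='jpkk54may537t5u6p9ukdwm'
Chunk 5: stream[43..44]='0' size=0 (terminator). Final body='jpkk54may537t5u6p9ukdwm' (23 bytes)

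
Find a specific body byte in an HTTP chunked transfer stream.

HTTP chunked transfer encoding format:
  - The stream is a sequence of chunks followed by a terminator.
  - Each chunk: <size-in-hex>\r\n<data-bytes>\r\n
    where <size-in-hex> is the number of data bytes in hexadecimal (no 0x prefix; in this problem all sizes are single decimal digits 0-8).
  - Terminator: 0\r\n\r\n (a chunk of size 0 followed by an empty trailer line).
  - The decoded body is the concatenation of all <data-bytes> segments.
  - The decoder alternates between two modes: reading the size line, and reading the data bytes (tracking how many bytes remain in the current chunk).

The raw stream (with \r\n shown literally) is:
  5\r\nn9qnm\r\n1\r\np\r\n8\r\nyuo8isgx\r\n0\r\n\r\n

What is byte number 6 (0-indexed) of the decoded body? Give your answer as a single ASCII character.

Answer: y

Derivation:
Chunk 1: stream[0..1]='5' size=0x5=5, data at stream[3..8]='n9qnm' -> body[0..5], body so far='n9qnm'
Chunk 2: stream[10..11]='1' size=0x1=1, data at stream[13..14]='p' -> body[5..6], body so far='n9qnmp'
Chunk 3: stream[16..17]='8' size=0x8=8, data at stream[19..27]='yuo8isgx' -> body[6..14], body so far='n9qnmpyuo8isgx'
Chunk 4: stream[29..30]='0' size=0 (terminator). Final body='n9qnmpyuo8isgx' (14 bytes)
Body byte 6 = 'y'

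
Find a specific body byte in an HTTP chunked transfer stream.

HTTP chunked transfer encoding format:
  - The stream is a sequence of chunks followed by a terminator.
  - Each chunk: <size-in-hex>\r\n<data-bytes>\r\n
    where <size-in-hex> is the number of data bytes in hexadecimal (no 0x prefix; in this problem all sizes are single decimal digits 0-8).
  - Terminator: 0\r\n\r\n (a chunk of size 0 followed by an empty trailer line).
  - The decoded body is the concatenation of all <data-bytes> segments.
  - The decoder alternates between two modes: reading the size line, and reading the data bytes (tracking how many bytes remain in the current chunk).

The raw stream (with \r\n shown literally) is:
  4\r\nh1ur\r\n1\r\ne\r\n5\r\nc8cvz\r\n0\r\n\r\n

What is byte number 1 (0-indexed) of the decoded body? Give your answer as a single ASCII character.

Chunk 1: stream[0..1]='4' size=0x4=4, data at stream[3..7]='h1ur' -> body[0..4], body so far='h1ur'
Chunk 2: stream[9..10]='1' size=0x1=1, data at stream[12..13]='e' -> body[4..5], body so far='h1ure'
Chunk 3: stream[15..16]='5' size=0x5=5, data at stream[18..23]='c8cvz' -> body[5..10], body so far='h1urec8cvz'
Chunk 4: stream[25..26]='0' size=0 (terminator). Final body='h1urec8cvz' (10 bytes)
Body byte 1 = '1'

Answer: 1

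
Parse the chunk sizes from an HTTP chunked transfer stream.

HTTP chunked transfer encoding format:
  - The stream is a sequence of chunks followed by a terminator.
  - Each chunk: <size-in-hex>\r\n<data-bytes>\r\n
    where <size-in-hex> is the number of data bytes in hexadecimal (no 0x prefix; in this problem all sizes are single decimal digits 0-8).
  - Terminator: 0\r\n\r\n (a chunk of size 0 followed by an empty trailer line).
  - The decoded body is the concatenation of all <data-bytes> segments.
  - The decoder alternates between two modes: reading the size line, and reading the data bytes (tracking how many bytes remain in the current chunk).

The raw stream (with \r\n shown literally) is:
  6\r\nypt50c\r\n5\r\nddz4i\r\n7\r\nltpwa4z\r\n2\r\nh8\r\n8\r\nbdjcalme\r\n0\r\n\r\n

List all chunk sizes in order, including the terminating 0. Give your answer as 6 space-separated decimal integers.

Chunk 1: stream[0..1]='6' size=0x6=6, data at stream[3..9]='ypt50c' -> body[0..6], body so far='ypt50c'
Chunk 2: stream[11..12]='5' size=0x5=5, data at stream[14..19]='ddz4i' -> body[6..11], body so far='ypt50cddz4i'
Chunk 3: stream[21..22]='7' size=0x7=7, data at stream[24..31]='ltpwa4z' -> body[11..18], body so far='ypt50cddz4iltpwa4z'
Chunk 4: stream[33..34]='2' size=0x2=2, data at stream[36..38]='h8' -> body[18..20], body so far='ypt50cddz4iltpwa4zh8'
Chunk 5: stream[40..41]='8' size=0x8=8, data at stream[43..51]='bdjcalme' -> body[20..28], body so far='ypt50cddz4iltpwa4zh8bdjcalme'
Chunk 6: stream[53..54]='0' size=0 (terminator). Final body='ypt50cddz4iltpwa4zh8bdjcalme' (28 bytes)

Answer: 6 5 7 2 8 0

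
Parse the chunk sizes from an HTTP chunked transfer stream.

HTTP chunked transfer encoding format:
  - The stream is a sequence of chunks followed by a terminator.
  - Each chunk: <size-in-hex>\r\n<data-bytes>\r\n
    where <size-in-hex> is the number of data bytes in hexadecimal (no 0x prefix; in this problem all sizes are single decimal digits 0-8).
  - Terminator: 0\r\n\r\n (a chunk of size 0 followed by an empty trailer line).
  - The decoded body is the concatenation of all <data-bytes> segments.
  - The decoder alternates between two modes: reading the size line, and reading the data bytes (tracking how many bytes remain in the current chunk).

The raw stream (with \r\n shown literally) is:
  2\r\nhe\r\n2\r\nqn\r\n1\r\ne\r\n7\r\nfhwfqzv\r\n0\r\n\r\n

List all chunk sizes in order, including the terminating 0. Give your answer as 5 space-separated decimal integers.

Answer: 2 2 1 7 0

Derivation:
Chunk 1: stream[0..1]='2' size=0x2=2, data at stream[3..5]='he' -> body[0..2], body so far='he'
Chunk 2: stream[7..8]='2' size=0x2=2, data at stream[10..12]='qn' -> body[2..4], body so far='heqn'
Chunk 3: stream[14..15]='1' size=0x1=1, data at stream[17..18]='e' -> body[4..5], body so far='heqne'
Chunk 4: stream[20..21]='7' size=0x7=7, data at stream[23..30]='fhwfqzv' -> body[5..12], body so far='heqnefhwfqzv'
Chunk 5: stream[32..33]='0' size=0 (terminator). Final body='heqnefhwfqzv' (12 bytes)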